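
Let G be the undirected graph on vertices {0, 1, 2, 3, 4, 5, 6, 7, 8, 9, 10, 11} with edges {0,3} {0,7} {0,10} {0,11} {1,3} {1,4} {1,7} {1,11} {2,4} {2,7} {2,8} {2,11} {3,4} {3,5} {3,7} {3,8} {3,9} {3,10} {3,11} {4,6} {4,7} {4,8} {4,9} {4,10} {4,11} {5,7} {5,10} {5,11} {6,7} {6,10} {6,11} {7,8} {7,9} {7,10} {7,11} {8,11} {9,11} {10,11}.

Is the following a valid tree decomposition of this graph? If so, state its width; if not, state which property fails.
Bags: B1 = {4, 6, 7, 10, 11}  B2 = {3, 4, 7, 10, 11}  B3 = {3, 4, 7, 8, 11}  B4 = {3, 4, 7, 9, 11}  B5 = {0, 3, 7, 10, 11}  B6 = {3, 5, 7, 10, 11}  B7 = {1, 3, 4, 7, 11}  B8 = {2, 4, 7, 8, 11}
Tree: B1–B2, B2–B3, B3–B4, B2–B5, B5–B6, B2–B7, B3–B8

Yes; width 4.

Checking the three conditions: (i) the bags cover all of {0, 1, 2, 3, 4, 5, 6, 7, 8, 9, 10, 11}; (ii) for each edge, some bag contains both endpoints; (iii) the bags containing any fixed vertex form a subtree. All hold, so the decomposition is valid with width 5 − 1 = 4.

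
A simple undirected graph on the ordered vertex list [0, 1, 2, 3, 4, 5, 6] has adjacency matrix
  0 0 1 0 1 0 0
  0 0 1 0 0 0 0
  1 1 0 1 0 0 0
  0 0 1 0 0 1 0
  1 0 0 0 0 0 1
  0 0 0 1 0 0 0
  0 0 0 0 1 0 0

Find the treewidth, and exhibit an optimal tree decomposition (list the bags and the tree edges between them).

Every bag has size at most 2, so the width is 2 − 1 = 1 and tw(G) ≤ 1. Since G has at least one edge (e.g. 2–0), it is not an edgeless graph, so tw(G) ≥ 1. Therefore the treewidth is 1.

Treewidth 1.
One optimal decomposition is:
Bags: B1 = {0, 2}  B2 = {2, 3}  B3 = {0, 4}  B4 = {3, 5}  B5 = {4, 6}  B6 = {1, 2}
Tree: B1–B2, B1–B3, B2–B4, B3–B5, B1–B6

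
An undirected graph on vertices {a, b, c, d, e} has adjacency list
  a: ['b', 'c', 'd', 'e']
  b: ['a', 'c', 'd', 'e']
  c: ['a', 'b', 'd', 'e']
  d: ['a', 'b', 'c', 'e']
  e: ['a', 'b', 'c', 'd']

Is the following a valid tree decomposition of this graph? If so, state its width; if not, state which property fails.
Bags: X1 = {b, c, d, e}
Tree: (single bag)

No — vertex a appears in no bag.

A tree decomposition must satisfy three properties: every vertex lies in some bag; for every edge, both endpoints lie together in some bag; and for every vertex, the bags containing it form a connected subtree. Here vertex a appears in no bag, so the decomposition is invalid.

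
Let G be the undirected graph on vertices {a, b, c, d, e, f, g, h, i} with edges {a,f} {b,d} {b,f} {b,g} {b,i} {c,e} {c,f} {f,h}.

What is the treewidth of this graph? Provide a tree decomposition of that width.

Each bag holds 2 vertices, so the decomposition has width 1, which upper-bounds the treewidth. Since G has at least one edge (e.g. g–b), it is not an edgeless graph, so tw(G) ≥ 1. The upper and lower bounds meet at 1, so that is the treewidth.

Treewidth 1.
One optimal decomposition is:
Bags: B1 = {b, g}  B2 = {b, i}  B3 = {b, d}  B4 = {b, f}  B5 = {c, f}  B6 = {c, e}  B7 = {f, h}  B8 = {a, f}
Tree: B1–B2, B2–B3, B1–B4, B4–B5, B5–B6, B4–B7, B5–B8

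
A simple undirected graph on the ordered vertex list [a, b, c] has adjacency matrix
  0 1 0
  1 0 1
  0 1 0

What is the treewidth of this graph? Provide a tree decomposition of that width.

Each bag holds 2 vertices, so the decomposition has width 1, which upper-bounds the treewidth. Since G has at least one edge (e.g. a–b), it is not an edgeless graph, so tw(G) ≥ 1. The upper and lower bounds meet at 1, so that is the treewidth.

Treewidth 1.
Bags: B1 = {a, b}  B2 = {b, c}
Tree: B1–B2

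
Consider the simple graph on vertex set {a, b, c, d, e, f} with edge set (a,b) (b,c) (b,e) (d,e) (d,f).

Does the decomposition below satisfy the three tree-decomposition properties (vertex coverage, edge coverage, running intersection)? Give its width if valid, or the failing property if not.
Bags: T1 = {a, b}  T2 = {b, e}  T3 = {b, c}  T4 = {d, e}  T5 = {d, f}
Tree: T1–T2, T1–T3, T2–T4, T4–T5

Yes; width 1.

Checking the three conditions: (i) the bags cover all of {a, b, c, d, e, f}; (ii) for each edge, some bag contains both endpoints; (iii) the bags containing any fixed vertex form a subtree. All hold, so the decomposition is valid with width 2 − 1 = 1.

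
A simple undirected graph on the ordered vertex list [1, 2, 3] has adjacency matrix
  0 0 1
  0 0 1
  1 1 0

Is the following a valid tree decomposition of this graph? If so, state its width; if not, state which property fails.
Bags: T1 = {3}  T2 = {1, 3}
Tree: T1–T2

No — vertex 2 appears in no bag.

A tree decomposition must satisfy three properties: every vertex lies in some bag; for every edge, both endpoints lie together in some bag; and for every vertex, the bags containing it form a connected subtree. Here vertex 2 appears in no bag, so the decomposition is invalid.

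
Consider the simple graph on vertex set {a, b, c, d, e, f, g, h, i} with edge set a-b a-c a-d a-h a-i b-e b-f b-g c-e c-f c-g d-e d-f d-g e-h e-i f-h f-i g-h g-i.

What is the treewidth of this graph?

A width-4 tree decomposition is:
Bags: B1 = {a, c, e, f, g}  B2 = {a, e, f, g, i}  B3 = {a, e, f, g, h}  B4 = {a, b, e, f, g}  B5 = {a, d, e, f, g}
Tree: B1–B2, B2–B3, B3–B4, B4–B5
Each bag holds 5 vertices, so the decomposition has width 4, which upper-bounds the treewidth. For the lower bound: the 5 vertex sets {a,c}, {e,i}, {f,h}, {g}, {b} are disjoint, each induces a connected subgraph, and every pair is joined by at least one edge of G. Contracting each set to a single vertex therefore yields K_{5} as a minor, and since treewidth is minor-monotone, tw(G) ≥ tw(K_{5}) = 4. Therefore the treewidth is 4.

4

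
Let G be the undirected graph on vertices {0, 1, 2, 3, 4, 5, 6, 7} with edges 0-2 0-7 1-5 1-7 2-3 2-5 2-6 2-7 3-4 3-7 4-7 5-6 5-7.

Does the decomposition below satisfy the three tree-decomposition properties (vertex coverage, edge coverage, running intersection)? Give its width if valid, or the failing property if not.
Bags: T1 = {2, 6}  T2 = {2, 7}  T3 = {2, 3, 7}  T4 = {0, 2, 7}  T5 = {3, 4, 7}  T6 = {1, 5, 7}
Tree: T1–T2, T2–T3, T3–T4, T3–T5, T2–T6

A tree decomposition must satisfy three properties: every vertex lies in some bag; for every edge, both endpoints lie together in some bag; and for every vertex, the bags containing it form a connected subtree. Here edge (5,6) lies in no bag, so the decomposition is invalid.

No — edge (5,6) lies in no bag.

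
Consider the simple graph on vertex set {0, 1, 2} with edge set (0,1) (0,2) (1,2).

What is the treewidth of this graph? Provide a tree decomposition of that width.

Treewidth 2.
One optimal decomposition is:
Bags: B1 = {0, 1, 2}
Tree: (single bag)

With just one bag of size 3, the width is 3 − 1 = 2, so tw(G) ≤ 2. For the lower bound, the 3 vertices {0, 1, 2} are pairwise adjacent, and any tree decomposition puts a clique entirely inside one bag — forcing width ≥ 2. Therefore the treewidth is 2.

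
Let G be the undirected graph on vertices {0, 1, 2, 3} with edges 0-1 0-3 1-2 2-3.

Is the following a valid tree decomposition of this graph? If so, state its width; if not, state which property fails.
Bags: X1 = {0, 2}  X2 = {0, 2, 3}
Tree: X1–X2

No — vertex 1 appears in no bag.

A tree decomposition must satisfy three properties: every vertex lies in some bag; for every edge, both endpoints lie together in some bag; and for every vertex, the bags containing it form a connected subtree. Here vertex 1 appears in no bag, so the decomposition is invalid.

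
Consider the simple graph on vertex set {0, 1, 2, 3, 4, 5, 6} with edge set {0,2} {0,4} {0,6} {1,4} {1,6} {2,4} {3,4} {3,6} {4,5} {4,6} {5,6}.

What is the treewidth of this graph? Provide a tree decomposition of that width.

Treewidth 2.
One optimal decomposition is:
Bags: B1 = {0, 4, 6}  B2 = {0, 2, 4}  B3 = {1, 4, 6}  B4 = {4, 5, 6}  B5 = {3, 4, 6}
Tree: B1–B2, B1–B3, B1–B4, B1–B5

Each bag holds 3 vertices, so the decomposition has width 2, which upper-bounds the treewidth. Conversely, {0, 2, 4} is a clique of size 3, and the vertices of any clique must share a bag in every tree decomposition; so some bag has ≥ 3 vertices and tw(G) ≥ 2. The upper and lower bounds meet at 2, so that is the treewidth.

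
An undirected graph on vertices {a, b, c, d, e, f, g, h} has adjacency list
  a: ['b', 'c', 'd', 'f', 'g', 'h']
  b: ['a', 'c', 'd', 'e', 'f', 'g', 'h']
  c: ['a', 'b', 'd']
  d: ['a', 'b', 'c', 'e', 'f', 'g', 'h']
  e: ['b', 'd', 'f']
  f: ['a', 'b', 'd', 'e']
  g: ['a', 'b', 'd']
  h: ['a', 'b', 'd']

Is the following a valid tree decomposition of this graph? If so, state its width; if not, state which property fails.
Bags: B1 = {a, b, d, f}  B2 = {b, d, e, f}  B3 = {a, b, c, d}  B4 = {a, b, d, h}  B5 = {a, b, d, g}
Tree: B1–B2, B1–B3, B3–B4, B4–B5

Every vertex of G appears in some bag (union = {a, b, c, d, e, f, g, h}); every edge is covered by a bag; and for each vertex v the set of bags containing v is connected in the bag tree. The decomposition is therefore valid. The largest bag has 4 vertices, so the width is 3.

Yes; width 3.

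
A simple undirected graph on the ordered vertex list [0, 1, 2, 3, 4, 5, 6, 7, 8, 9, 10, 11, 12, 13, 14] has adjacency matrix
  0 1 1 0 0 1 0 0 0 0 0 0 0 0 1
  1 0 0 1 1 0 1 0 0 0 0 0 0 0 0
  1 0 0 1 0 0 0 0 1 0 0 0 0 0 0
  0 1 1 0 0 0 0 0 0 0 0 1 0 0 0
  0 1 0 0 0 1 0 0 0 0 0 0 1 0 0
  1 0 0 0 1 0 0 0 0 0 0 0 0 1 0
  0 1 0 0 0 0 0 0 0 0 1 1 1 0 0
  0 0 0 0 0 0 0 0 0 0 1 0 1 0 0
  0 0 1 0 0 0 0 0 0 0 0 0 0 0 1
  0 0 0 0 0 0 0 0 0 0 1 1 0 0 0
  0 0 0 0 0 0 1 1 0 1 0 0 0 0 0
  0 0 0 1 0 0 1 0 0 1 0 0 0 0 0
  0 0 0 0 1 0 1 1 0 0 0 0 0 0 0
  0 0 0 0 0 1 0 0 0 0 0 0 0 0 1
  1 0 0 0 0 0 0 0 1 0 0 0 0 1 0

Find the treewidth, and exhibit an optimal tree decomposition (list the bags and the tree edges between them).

Treewidth 3.
Bags: B1 = {7, 9, 10, 11}  B2 = {6, 7, 10, 11}  B3 = {6, 7, 11, 12}  B4 = {3, 6, 11, 12}  B5 = {1, 3, 6, 12}  B6 = {1, 3, 4, 12}  B7 = {1, 2, 3, 4}  B8 = {0, 1, 2, 4}  B9 = {0, 2, 4, 5}  B10 = {0, 2, 5, 8}  B11 = {0, 5, 8, 14}  B12 = {5, 8, 13, 14}
Tree: B1–B2, B2–B3, B3–B4, B4–B5, B5–B6, B6–B7, B7–B8, B8–B9, B9–B10, B10–B11, B11–B12

Each bag holds 4 vertices, so the decomposition has width 3, which upper-bounds the treewidth. For the lower bound: the 4 vertex sets {7,9,10}, {11}, {6}, {1,3,4,12} are disjoint, each induces a connected subgraph, and every pair is joined by at least one edge of G. Contracting each set to a single vertex therefore yields K_{4} as a minor, and since treewidth is minor-monotone, tw(G) ≥ tw(K_{4}) = 3. The upper and lower bounds meet at 3, so that is the treewidth.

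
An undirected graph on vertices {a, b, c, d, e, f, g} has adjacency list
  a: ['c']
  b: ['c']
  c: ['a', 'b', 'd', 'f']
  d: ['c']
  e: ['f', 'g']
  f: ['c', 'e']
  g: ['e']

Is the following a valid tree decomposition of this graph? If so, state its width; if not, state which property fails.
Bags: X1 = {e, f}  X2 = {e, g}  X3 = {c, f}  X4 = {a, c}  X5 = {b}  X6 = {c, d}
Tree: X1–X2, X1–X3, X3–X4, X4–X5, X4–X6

No — edge (c,b) lies in no bag.

A tree decomposition must satisfy three properties: every vertex lies in some bag; for every edge, both endpoints lie together in some bag; and for every vertex, the bags containing it form a connected subtree. Here edge (c,b) lies in no bag, so the decomposition is invalid.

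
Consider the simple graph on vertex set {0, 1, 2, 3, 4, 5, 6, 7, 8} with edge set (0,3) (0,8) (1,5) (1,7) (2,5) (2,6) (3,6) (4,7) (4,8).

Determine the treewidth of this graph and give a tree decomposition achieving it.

Every bag has size at most 3, so the width is 3 − 1 = 2 and tw(G) ≤ 2. The edges 4–7–1–5–2–6–3–0–8–4 form a cycle, so G is not a tree and its treewidth is at least 2. Combining the bounds, tw(G) = 2.

Treewidth 2.
One optimal decomposition is:
Bags: B1 = {1, 4, 7}  B2 = {1, 4, 5}  B3 = {2, 4, 5}  B4 = {2, 4, 6}  B5 = {3, 4, 6}  B6 = {0, 3, 4}  B7 = {0, 4, 8}
Tree: B1–B2, B2–B3, B3–B4, B4–B5, B5–B6, B6–B7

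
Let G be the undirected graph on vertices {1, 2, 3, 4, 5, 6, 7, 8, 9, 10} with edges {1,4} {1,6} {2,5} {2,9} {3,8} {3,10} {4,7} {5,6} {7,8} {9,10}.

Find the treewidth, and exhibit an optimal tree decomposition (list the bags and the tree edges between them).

Every bag has size at most 3, so the width is 3 − 1 = 2 and tw(G) ≤ 2. Since 4–1–6–5–2–9–10–3–8–7–4 is a cycle in G, G is not acyclic. Forests are exactly the graphs of treewidth ≤ 1, so tw(G) ≥ 2. The upper and lower bounds meet at 2, so that is the treewidth.

Treewidth 2.
One such decomposition:
Bags: B1 = {1, 4, 6}  B2 = {4, 5, 6}  B3 = {2, 4, 5}  B4 = {2, 4, 9}  B5 = {4, 9, 10}  B6 = {3, 4, 10}  B7 = {3, 4, 8}  B8 = {4, 7, 8}
Tree: B1–B2, B2–B3, B3–B4, B4–B5, B5–B6, B6–B7, B7–B8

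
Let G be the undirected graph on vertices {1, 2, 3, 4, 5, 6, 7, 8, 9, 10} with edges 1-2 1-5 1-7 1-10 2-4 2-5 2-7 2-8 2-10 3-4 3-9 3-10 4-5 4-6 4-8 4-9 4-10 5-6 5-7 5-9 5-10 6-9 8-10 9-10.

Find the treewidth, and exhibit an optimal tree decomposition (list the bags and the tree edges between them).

The largest bag has 4 vertices, giving width 3; this decomposition certifies tw(G) ≤ 3. For the lower bound, the 4 vertices {1, 2, 5, 10} are pairwise adjacent, and any tree decomposition puts a clique entirely inside one bag — forcing width ≥ 3. Hence tw(G) = 3 exactly.

Treewidth 3.
Bags: B1 = {4, 5, 9, 10}  B2 = {3, 4, 9, 10}  B3 = {2, 4, 5, 10}  B4 = {1, 2, 5, 10}  B5 = {4, 5, 6, 9}  B6 = {2, 4, 8, 10}  B7 = {1, 2, 5, 7}
Tree: B1–B2, B1–B3, B3–B4, B1–B5, B3–B6, B4–B7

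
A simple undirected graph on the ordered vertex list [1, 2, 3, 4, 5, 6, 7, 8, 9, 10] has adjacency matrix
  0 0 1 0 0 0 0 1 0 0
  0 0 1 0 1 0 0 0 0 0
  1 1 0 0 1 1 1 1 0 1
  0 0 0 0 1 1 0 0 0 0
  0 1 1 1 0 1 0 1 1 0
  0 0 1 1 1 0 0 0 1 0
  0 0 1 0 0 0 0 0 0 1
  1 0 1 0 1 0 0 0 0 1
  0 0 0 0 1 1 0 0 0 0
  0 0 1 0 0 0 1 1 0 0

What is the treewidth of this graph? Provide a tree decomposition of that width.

Each bag holds 3 vertices, so the decomposition has width 2, which upper-bounds the treewidth. On the other hand G contains the 3-clique {5, 6, 9}. A clique must lie in a single bag of any decomposition, so no decomposition can have width below 2. The upper and lower bounds meet at 2, so that is the treewidth.

Treewidth 2.
Bags: B1 = {3, 5, 6}  B2 = {3, 5, 8}  B3 = {2, 3, 5}  B4 = {5, 6, 9}  B5 = {3, 8, 10}  B6 = {3, 7, 10}  B7 = {1, 3, 8}  B8 = {4, 5, 6}
Tree: B1–B2, B2–B3, B1–B4, B2–B5, B5–B6, B2–B7, B1–B8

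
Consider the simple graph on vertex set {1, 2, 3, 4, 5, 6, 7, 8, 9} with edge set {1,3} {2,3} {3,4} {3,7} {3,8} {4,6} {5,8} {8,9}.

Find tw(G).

A width-1 tree decomposition is:
Bags: B1 = {1, 3}  B2 = {3, 8}  B3 = {3, 4}  B4 = {8, 9}  B5 = {4, 6}  B6 = {3, 7}  B7 = {5, 8}  B8 = {2, 3}
Tree: B1–B2, B2–B3, B2–B4, B3–B5, B2–B6, B2–B7, B3–B8
Every bag has size at most 2, so the width is 2 − 1 = 1 and tw(G) ≤ 1. Since G has at least one edge (e.g. 3–1), it is not an edgeless graph, so tw(G) ≥ 1. Combining the bounds, tw(G) = 1.

1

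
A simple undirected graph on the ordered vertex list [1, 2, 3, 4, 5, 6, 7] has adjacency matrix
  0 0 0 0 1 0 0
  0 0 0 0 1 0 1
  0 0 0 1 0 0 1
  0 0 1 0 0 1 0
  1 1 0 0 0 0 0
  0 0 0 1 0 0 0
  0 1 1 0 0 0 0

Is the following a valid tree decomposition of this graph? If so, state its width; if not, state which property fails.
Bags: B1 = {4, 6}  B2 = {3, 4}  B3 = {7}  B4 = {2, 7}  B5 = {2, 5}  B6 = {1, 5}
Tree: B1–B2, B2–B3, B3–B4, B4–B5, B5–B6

A tree decomposition must satisfy three properties: every vertex lies in some bag; for every edge, both endpoints lie together in some bag; and for every vertex, the bags containing it form a connected subtree. Here edge (3,7) lies in no bag, so the decomposition is invalid.

No — edge (3,7) lies in no bag.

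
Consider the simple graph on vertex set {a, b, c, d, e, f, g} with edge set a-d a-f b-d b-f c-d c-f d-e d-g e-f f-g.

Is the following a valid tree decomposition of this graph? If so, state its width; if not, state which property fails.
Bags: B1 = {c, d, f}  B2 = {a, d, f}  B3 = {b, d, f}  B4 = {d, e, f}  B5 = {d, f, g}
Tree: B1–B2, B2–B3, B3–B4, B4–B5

Checking the three conditions: (i) the bags cover all of {a, b, c, d, e, f, g}; (ii) for each edge, some bag contains both endpoints; (iii) the bags containing any fixed vertex form a subtree. All hold, so the decomposition is valid with width 3 − 1 = 2.

Yes; width 2.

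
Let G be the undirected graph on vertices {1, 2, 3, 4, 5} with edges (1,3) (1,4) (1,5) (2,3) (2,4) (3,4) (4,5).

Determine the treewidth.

A width-2 tree decomposition is:
Bags: B1 = {1, 4, 5}  B2 = {1, 3, 4}  B3 = {2, 3, 4}
Tree: B1–B2, B2–B3
Every bag has size at most 3, so the width is 3 − 1 = 2 and tw(G) ≤ 2. For the lower bound, the 3 vertices {1, 3, 4} are pairwise adjacent, and any tree decomposition puts a clique entirely inside one bag — forcing width ≥ 2. The upper and lower bounds meet at 2, so that is the treewidth.

2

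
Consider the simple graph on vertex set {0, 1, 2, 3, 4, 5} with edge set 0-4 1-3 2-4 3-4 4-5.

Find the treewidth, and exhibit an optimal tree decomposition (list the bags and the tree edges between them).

Each bag holds 2 vertices, so the decomposition has width 1, which upper-bounds the treewidth. Any graph with an edge has treewidth ≥ 1, and G has the edge 3–4. The upper and lower bounds meet at 1, so that is the treewidth.

Treewidth 1.
One such decomposition:
Bags: B1 = {3, 4}  B2 = {1, 3}  B3 = {2, 4}  B4 = {4, 5}  B5 = {0, 4}
Tree: B1–B2, B1–B3, B3–B4, B1–B5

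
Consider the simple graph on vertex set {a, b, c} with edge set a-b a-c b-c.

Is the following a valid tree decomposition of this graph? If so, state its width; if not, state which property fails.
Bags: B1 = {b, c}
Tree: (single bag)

No — vertex a appears in no bag.

A tree decomposition must satisfy three properties: every vertex lies in some bag; for every edge, both endpoints lie together in some bag; and for every vertex, the bags containing it form a connected subtree. Here vertex a appears in no bag, so the decomposition is invalid.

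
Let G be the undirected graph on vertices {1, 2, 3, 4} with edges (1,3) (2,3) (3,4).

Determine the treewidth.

1

A width-1 tree decomposition is:
Bags: B1 = {1, 3}  B2 = {2, 3}  B3 = {3, 4}
Tree: B1–B2, B1–B3
Each bag holds 2 vertices, so the decomposition has width 1, which upper-bounds the treewidth. Any graph with an edge has treewidth ≥ 1, and G has the edge 1–3. Hence tw(G) = 1 exactly.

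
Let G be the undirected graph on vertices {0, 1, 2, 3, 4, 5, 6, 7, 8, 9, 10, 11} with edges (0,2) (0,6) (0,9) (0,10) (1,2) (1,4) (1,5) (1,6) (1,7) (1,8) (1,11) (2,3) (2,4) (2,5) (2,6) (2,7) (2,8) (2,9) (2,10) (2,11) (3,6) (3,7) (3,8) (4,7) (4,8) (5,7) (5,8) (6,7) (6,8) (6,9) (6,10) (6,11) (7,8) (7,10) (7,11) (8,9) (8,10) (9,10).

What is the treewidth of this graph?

4

A width-4 tree decomposition is:
Bags: B1 = {2, 6, 7, 8, 10}  B2 = {1, 2, 6, 7, 8}  B3 = {1, 2, 6, 7, 11}  B4 = {2, 6, 8, 9, 10}  B5 = {0, 2, 6, 9, 10}  B6 = {1, 2, 4, 7, 8}  B7 = {2, 3, 6, 7, 8}  B8 = {1, 2, 5, 7, 8}
Tree: B1–B2, B2–B3, B1–B4, B4–B5, B2–B6, B1–B7, B6–B8
Every bag has size at most 5, so the width is 5 − 1 = 4 and tw(G) ≤ 4. For the lower bound, the 5 vertices {1, 2, 4, 7, 8} are pairwise adjacent, and any tree decomposition puts a clique entirely inside one bag — forcing width ≥ 4. Therefore the treewidth is 4.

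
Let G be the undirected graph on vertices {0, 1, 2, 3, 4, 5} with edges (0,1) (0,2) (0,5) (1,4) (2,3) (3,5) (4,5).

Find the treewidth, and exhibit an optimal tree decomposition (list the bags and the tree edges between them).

Treewidth 2.
Bags: B1 = {1, 4, 5}  B2 = {0, 1, 5}  B3 = {0, 3, 5}  B4 = {0, 2, 3}
Tree: B1–B2, B2–B3, B3–B4

Each bag holds 3 vertices, so the decomposition has width 2, which upper-bounds the treewidth. For the lower bound, G contains the cycle 4–1–0–5–4, so G is not a forest; only forests have treewidth ≤ 1, hence tw(G) ≥ 2. Combining the bounds, tw(G) = 2.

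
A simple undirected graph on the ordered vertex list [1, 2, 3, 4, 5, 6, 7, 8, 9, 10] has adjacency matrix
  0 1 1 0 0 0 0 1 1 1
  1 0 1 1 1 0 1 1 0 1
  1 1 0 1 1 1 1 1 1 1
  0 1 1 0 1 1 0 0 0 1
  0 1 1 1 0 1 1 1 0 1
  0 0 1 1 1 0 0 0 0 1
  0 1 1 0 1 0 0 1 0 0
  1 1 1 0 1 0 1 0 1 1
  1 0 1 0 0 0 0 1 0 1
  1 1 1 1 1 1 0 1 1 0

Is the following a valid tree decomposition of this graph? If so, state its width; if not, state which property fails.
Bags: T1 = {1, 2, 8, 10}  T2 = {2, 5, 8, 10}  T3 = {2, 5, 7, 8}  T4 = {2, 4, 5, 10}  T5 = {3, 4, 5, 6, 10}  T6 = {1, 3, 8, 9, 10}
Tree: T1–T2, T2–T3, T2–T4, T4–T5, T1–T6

A tree decomposition must satisfy three properties: every vertex lies in some bag; for every edge, both endpoints lie together in some bag; and for every vertex, the bags containing it form a connected subtree. Here edge (3,2) lies in no bag, so the decomposition is invalid.

No — edge (3,2) lies in no bag.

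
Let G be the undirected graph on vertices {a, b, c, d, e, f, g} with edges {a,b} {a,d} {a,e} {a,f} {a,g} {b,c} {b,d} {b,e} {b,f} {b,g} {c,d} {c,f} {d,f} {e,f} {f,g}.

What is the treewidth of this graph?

A width-3 tree decomposition is:
Bags: B1 = {a, b, e, f}  B2 = {a, b, f, g}  B3 = {a, b, d, f}  B4 = {b, c, d, f}
Tree: B1–B2, B2–B3, B3–B4
Each bag holds 4 vertices, so the decomposition has width 3, which upper-bounds the treewidth. On the other hand G contains the 4-clique {b, c, d, f}. A clique must lie in a single bag of any decomposition, so no decomposition can have width below 3. The upper and lower bounds meet at 3, so that is the treewidth.

3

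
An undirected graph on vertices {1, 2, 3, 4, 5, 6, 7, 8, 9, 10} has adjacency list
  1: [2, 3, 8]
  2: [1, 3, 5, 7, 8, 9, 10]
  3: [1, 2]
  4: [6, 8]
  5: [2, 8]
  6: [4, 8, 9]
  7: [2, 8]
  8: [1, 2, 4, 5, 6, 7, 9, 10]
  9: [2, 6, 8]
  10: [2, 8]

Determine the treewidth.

A width-2 tree decomposition is:
Bags: B1 = {2, 5, 8}  B2 = {2, 8, 9}  B3 = {1, 2, 8}  B4 = {1, 2, 3}  B5 = {6, 8, 9}  B6 = {4, 6, 8}  B7 = {2, 8, 10}  B8 = {2, 7, 8}
Tree: B1–B2, B2–B3, B3–B4, B2–B5, B5–B6, B2–B7, B3–B8
The largest bag has 3 vertices, giving width 2; this decomposition certifies tw(G) ≤ 2. For the lower bound, the 3 vertices {1, 2, 8} are pairwise adjacent, and any tree decomposition puts a clique entirely inside one bag — forcing width ≥ 2. Hence tw(G) = 2 exactly.

2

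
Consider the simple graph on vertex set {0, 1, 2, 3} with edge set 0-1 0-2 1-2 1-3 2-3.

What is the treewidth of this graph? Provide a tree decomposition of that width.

The largest bag has 3 vertices, giving width 2; this decomposition certifies tw(G) ≤ 2. On the other hand G contains the 3-clique {0, 1, 2}. A clique must lie in a single bag of any decomposition, so no decomposition can have width below 2. Combining the bounds, tw(G) = 2.

Treewidth 2.
One such decomposition:
Bags: B1 = {0, 1, 2}  B2 = {1, 2, 3}
Tree: B1–B2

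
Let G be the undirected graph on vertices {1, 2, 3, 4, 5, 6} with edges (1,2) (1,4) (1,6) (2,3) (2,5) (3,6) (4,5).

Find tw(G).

2

A width-2 tree decomposition is:
Bags: B1 = {1, 4, 5}  B2 = {1, 2, 5}  B3 = {1, 2, 6}  B4 = {2, 3, 6}
Tree: B1–B2, B2–B3, B3–B4
Each bag holds 3 vertices, so the decomposition has width 2, which upper-bounds the treewidth. The edges 4–5–2–1–4 form a cycle, so G is not a tree and its treewidth is at least 2. The upper and lower bounds meet at 2, so that is the treewidth.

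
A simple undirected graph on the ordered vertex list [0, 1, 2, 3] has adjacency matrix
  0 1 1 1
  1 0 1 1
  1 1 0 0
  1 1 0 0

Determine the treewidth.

A width-2 tree decomposition is:
Bags: B1 = {0, 1, 2}  B2 = {0, 1, 3}
Tree: B1–B2
The largest bag has 3 vertices, giving width 2; this decomposition certifies tw(G) ≤ 2. Conversely, {0, 1, 2} is a clique of size 3, and the vertices of any clique must share a bag in every tree decomposition; so some bag has ≥ 3 vertices and tw(G) ≥ 2. Therefore the treewidth is 2.

2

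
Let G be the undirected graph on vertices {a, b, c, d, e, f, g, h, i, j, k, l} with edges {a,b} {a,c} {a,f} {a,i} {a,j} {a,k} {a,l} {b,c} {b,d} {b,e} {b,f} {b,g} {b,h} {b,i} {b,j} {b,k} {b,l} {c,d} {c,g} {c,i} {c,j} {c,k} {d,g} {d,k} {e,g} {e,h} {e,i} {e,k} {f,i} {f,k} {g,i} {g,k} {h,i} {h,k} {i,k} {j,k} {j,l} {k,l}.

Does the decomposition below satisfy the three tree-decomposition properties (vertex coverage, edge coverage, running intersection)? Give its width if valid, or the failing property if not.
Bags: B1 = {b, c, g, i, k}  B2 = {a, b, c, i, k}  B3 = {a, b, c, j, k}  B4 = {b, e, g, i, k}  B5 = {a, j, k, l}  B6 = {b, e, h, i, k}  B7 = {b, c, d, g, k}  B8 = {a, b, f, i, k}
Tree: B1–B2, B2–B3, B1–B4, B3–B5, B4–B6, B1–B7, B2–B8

A tree decomposition must satisfy three properties: every vertex lies in some bag; for every edge, both endpoints lie together in some bag; and for every vertex, the bags containing it form a connected subtree. Here edge (b,l) lies in no bag, so the decomposition is invalid.

No — edge (b,l) lies in no bag.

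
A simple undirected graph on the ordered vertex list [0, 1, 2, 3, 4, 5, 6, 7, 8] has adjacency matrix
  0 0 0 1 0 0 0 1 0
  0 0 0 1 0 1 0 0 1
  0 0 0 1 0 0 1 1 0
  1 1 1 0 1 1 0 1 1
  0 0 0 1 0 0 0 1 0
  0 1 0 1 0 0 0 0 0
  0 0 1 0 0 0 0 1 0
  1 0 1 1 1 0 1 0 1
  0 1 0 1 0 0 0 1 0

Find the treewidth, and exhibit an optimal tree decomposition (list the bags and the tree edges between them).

Each bag holds 3 vertices, so the decomposition has width 2, which upper-bounds the treewidth. On the other hand G contains the 3-clique {1, 3, 8}. A clique must lie in a single bag of any decomposition, so no decomposition can have width below 2. Therefore the treewidth is 2.

Treewidth 2.
Bags: B1 = {3, 4, 7}  B2 = {0, 3, 7}  B3 = {3, 7, 8}  B4 = {2, 3, 7}  B5 = {1, 3, 8}  B6 = {1, 3, 5}  B7 = {2, 6, 7}
Tree: B1–B2, B2–B3, B2–B4, B3–B5, B5–B6, B4–B7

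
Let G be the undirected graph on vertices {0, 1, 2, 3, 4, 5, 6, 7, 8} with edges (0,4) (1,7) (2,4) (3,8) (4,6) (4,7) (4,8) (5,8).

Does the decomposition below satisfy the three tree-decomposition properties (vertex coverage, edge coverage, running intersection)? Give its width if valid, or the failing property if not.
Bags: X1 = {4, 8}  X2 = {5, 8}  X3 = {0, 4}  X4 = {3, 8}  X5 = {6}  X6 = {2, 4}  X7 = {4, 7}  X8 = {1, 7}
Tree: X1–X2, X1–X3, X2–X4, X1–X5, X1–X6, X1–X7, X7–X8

No — edge (4,6) lies in no bag.

A tree decomposition must satisfy three properties: every vertex lies in some bag; for every edge, both endpoints lie together in some bag; and for every vertex, the bags containing it form a connected subtree. Here edge (4,6) lies in no bag, so the decomposition is invalid.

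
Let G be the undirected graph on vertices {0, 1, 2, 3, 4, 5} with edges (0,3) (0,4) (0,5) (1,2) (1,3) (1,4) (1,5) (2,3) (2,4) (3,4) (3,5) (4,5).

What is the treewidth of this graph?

A width-3 tree decomposition is:
Bags: B1 = {0, 3, 4, 5}  B2 = {1, 3, 4, 5}  B3 = {1, 2, 3, 4}
Tree: B1–B2, B2–B3
Every bag has size at most 4, so the width is 4 − 1 = 3 and tw(G) ≤ 3. For the lower bound, the 4 vertices {0, 3, 4, 5} are pairwise adjacent, and any tree decomposition puts a clique entirely inside one bag — forcing width ≥ 3. Combining the bounds, tw(G) = 3.

3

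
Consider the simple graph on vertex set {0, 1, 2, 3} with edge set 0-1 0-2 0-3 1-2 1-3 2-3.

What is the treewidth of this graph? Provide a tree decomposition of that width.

A single bag containing all 4 vertices is trivially a valid decomposition of width 3. On the other hand G contains the 4-clique {0, 1, 2, 3}. A clique must lie in a single bag of any decomposition, so no decomposition can have width below 3. Therefore the treewidth is 3.

Treewidth 3.
Bags: B1 = {0, 1, 2, 3}
Tree: (single bag)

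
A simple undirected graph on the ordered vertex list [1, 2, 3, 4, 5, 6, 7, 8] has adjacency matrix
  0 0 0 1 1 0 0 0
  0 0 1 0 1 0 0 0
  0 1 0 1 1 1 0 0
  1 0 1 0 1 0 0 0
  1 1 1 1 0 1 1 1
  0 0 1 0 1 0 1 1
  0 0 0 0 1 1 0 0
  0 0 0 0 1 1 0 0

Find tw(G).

A width-2 tree decomposition is:
Bags: B1 = {5, 6, 7}  B2 = {5, 6, 8}  B3 = {3, 5, 6}  B4 = {3, 4, 5}  B5 = {1, 4, 5}  B6 = {2, 3, 5}
Tree: B1–B2, B2–B3, B3–B4, B4–B5, B4–B6
The largest bag has 3 vertices, giving width 2; this decomposition certifies tw(G) ≤ 2. On the other hand G contains the 3-clique {5, 6, 8}. A clique must lie in a single bag of any decomposition, so no decomposition can have width below 2. Combining the bounds, tw(G) = 2.

2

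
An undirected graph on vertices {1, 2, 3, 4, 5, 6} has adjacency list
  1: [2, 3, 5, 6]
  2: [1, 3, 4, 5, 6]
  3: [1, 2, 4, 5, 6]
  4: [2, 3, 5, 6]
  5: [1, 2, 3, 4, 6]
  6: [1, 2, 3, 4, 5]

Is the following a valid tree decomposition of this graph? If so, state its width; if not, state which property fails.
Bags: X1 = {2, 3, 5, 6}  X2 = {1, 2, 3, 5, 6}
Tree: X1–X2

No — vertex 4 appears in no bag.

A tree decomposition must satisfy three properties: every vertex lies in some bag; for every edge, both endpoints lie together in some bag; and for every vertex, the bags containing it form a connected subtree. Here vertex 4 appears in no bag, so the decomposition is invalid.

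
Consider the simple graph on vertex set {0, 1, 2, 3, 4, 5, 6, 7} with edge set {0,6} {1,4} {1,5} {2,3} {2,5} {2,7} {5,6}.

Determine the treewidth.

A width-1 tree decomposition is:
Bags: B1 = {5, 6}  B2 = {2, 5}  B3 = {2, 3}  B4 = {2, 7}  B5 = {1, 5}  B6 = {0, 6}  B7 = {1, 4}
Tree: B1–B2, B2–B3, B2–B4, B2–B5, B1–B6, B5–B7
Each bag holds 2 vertices, so the decomposition has width 1, which upper-bounds the treewidth. G has an edge, so its treewidth is at least 1. Combining the bounds, tw(G) = 1.

1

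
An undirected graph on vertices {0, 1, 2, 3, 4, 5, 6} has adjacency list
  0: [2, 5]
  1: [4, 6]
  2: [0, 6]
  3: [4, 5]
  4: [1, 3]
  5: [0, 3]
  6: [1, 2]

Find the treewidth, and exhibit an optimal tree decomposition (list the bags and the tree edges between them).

Treewidth 2.
One such decomposition:
Bags: B1 = {0, 2, 5}  B2 = {2, 5, 6}  B3 = {1, 5, 6}  B4 = {1, 4, 5}  B5 = {3, 4, 5}
Tree: B1–B2, B2–B3, B3–B4, B4–B5

Each bag holds 3 vertices, so the decomposition has width 2, which upper-bounds the treewidth. For the lower bound, G contains the cycle 5–0–2–6–1–4–3–5, so G is not a forest; only forests have treewidth ≤ 1, hence tw(G) ≥ 2. Therefore the treewidth is 2.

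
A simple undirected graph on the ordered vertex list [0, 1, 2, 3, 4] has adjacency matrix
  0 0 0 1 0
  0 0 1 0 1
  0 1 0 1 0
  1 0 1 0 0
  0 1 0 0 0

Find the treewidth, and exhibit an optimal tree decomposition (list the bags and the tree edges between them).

Each bag holds 2 vertices, so the decomposition has width 1, which upper-bounds the treewidth. G has an edge, so its treewidth is at least 1. Therefore the treewidth is 1.

Treewidth 1.
One optimal decomposition is:
Bags: B1 = {2, 3}  B2 = {0, 3}  B3 = {1, 2}  B4 = {1, 4}
Tree: B1–B2, B1–B3, B3–B4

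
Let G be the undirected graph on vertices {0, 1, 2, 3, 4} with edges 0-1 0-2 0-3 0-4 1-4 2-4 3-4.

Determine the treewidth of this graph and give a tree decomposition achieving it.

Every bag has size at most 3, so the width is 3 − 1 = 2 and tw(G) ≤ 2. On the other hand G contains the 3-clique {0, 1, 4}. A clique must lie in a single bag of any decomposition, so no decomposition can have width below 2. The upper and lower bounds meet at 2, so that is the treewidth.

Treewidth 2.
One such decomposition:
Bags: B1 = {0, 1, 4}  B2 = {0, 2, 4}  B3 = {0, 3, 4}
Tree: B1–B2, B1–B3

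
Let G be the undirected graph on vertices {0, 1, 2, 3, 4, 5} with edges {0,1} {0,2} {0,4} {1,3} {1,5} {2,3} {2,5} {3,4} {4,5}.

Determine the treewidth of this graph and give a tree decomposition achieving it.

Each bag holds 4 vertices, so the decomposition has width 3, which upper-bounds the treewidth. For the lower bound: the 4 vertex sets {3,4}, {0,1}, {2}, {5} are disjoint, each induces a connected subgraph, and every pair is joined by at least one edge of G. Contracting each set to a single vertex therefore yields K_{4} as a minor, and since treewidth is minor-monotone, tw(G) ≥ tw(K_{4}) = 3. The upper and lower bounds meet at 3, so that is the treewidth.

Treewidth 3.
Bags: B1 = {1, 2, 3, 4}  B2 = {0, 1, 2, 4}  B3 = {1, 2, 4, 5}
Tree: B1–B2, B2–B3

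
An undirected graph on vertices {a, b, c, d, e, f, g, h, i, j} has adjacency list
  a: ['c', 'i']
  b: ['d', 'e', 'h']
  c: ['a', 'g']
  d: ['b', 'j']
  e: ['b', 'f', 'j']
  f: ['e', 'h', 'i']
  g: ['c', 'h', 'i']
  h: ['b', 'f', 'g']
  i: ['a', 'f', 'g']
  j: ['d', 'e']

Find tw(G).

A width-2 tree decomposition is:
Bags: B1 = {b, d, j}  B2 = {b, e, j}  B3 = {b, e, h}  B4 = {e, f, h}  B5 = {f, g, h}  B6 = {f, g, i}  B7 = {c, g, i}  B8 = {a, c, i}
Tree: B1–B2, B2–B3, B3–B4, B4–B5, B5–B6, B6–B7, B7–B8
Every bag has size at most 3, so the width is 3 − 1 = 2 and tw(G) ≤ 2. For the lower bound, G contains the cycle d–j–e–b–d, so G is not a forest; only forests have treewidth ≤ 1, hence tw(G) ≥ 2. Therefore the treewidth is 2.

2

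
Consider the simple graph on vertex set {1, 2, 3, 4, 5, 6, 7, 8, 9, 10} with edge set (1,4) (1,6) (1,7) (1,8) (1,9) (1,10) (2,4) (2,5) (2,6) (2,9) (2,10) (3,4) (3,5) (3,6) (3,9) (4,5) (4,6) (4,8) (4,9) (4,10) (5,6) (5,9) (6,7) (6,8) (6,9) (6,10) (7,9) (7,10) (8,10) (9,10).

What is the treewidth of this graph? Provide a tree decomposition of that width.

Treewidth 4.
One such decomposition:
Bags: B1 = {2, 4, 6, 9, 10}  B2 = {1, 4, 6, 9, 10}  B3 = {1, 4, 6, 8, 10}  B4 = {2, 4, 5, 6, 9}  B5 = {1, 6, 7, 9, 10}  B6 = {3, 4, 5, 6, 9}
Tree: B1–B2, B2–B3, B1–B4, B2–B5, B4–B6

Each bag holds 5 vertices, so the decomposition has width 4, which upper-bounds the treewidth. For the lower bound, the 5 vertices {1, 4, 6, 8, 10} are pairwise adjacent, and any tree decomposition puts a clique entirely inside one bag — forcing width ≥ 4. The upper and lower bounds meet at 4, so that is the treewidth.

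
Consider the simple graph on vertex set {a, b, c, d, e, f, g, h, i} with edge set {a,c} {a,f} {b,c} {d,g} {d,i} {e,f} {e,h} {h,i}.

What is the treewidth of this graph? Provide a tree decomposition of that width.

Every bag has size at most 2, so the width is 2 − 1 = 1 and tw(G) ≤ 1. Any graph with an edge has treewidth ≥ 1, and G has the edge g–d. Combining the bounds, tw(G) = 1.

Treewidth 1.
One such decomposition:
Bags: B1 = {d, g}  B2 = {d, i}  B3 = {h, i}  B4 = {e, h}  B5 = {e, f}  B6 = {a, f}  B7 = {a, c}  B8 = {b, c}
Tree: B1–B2, B2–B3, B3–B4, B4–B5, B5–B6, B6–B7, B7–B8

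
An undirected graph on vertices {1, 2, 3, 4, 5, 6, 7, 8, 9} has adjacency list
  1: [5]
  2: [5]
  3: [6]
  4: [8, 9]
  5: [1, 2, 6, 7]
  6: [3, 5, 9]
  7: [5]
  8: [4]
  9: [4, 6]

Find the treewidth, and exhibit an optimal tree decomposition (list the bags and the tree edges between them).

Each bag holds 2 vertices, so the decomposition has width 1, which upper-bounds the treewidth. G has an edge, so its treewidth is at least 1. Hence tw(G) = 1 exactly.

Treewidth 1.
One optimal decomposition is:
Bags: B1 = {5, 6}  B2 = {3, 6}  B3 = {6, 9}  B4 = {1, 5}  B5 = {4, 9}  B6 = {2, 5}  B7 = {4, 8}  B8 = {5, 7}
Tree: B1–B2, B1–B3, B1–B4, B3–B5, B1–B6, B5–B7, B6–B8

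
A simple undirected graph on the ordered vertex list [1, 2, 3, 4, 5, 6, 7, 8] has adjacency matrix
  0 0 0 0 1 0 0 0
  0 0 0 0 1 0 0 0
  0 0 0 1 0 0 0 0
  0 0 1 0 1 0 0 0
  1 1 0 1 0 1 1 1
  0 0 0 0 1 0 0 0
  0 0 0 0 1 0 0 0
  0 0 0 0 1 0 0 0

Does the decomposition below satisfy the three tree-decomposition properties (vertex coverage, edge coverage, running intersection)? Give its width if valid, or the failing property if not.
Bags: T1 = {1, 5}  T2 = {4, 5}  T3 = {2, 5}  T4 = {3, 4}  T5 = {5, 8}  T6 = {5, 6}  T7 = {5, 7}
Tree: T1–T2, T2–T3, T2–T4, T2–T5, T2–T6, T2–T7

Yes; width 1.

Every vertex of G appears in some bag (union = {1, 2, 3, 4, 5, 6, 7, 8}); every edge is covered by a bag; and for each vertex v the set of bags containing v is connected in the bag tree. The decomposition is therefore valid. The largest bag has 2 vertices, so the width is 1.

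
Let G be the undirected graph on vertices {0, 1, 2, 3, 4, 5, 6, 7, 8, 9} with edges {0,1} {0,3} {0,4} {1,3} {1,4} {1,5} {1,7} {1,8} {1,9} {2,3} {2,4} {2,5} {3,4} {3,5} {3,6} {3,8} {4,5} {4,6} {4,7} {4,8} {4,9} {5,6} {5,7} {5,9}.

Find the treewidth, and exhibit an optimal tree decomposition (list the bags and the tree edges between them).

The largest bag has 4 vertices, giving width 3; this decomposition certifies tw(G) ≤ 3. On the other hand G contains the 4-clique {1, 4, 5, 9}. A clique must lie in a single bag of any decomposition, so no decomposition can have width below 3. Therefore the treewidth is 3.

Treewidth 3.
One such decomposition:
Bags: B1 = {1, 4, 5, 9}  B2 = {1, 3, 4, 5}  B3 = {0, 1, 3, 4}  B4 = {2, 3, 4, 5}  B5 = {1, 4, 5, 7}  B6 = {1, 3, 4, 8}  B7 = {3, 4, 5, 6}
Tree: B1–B2, B2–B3, B2–B4, B1–B5, B3–B6, B4–B7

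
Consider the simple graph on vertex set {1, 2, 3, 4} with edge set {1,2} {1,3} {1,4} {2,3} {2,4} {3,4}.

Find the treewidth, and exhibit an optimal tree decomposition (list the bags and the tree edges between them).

With just one bag of size 4, the width is 4 − 1 = 3, so tw(G) ≤ 3. Conversely, {1, 2, 3, 4} is a clique of size 4, and the vertices of any clique must share a bag in every tree decomposition; so some bag has ≥ 4 vertices and tw(G) ≥ 3. Combining the bounds, tw(G) = 3.

Treewidth 3.
One such decomposition:
Bags: B1 = {1, 2, 3, 4}
Tree: (single bag)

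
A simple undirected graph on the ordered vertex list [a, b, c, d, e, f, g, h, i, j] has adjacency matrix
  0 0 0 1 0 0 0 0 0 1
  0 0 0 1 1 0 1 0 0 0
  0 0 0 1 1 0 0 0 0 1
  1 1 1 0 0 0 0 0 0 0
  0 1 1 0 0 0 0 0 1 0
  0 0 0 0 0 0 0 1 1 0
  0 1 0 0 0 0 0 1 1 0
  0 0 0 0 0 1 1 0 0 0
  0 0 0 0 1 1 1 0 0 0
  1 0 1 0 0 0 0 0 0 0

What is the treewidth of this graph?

A width-2 tree decomposition is:
Bags: B1 = {f, h, i}  B2 = {g, h, i}  B3 = {e, g, i}  B4 = {b, e, g}  B5 = {b, c, e}  B6 = {b, c, d}  B7 = {c, d, j}  B8 = {a, d, j}
Tree: B1–B2, B2–B3, B3–B4, B4–B5, B5–B6, B6–B7, B7–B8
Every bag has size at most 3, so the width is 3 − 1 = 2 and tw(G) ≤ 2. For the lower bound, G contains the cycle f–h–g–i–f, so G is not a forest; only forests have treewidth ≤ 1, hence tw(G) ≥ 2. Combining the bounds, tw(G) = 2.

2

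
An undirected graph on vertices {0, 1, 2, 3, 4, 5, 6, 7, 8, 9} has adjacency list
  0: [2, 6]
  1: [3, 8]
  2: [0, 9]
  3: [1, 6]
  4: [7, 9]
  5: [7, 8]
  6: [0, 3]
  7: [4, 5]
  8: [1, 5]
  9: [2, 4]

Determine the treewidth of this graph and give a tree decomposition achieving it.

Treewidth 2.
One optimal decomposition is:
Bags: B1 = {1, 3, 6}  B2 = {0, 1, 6}  B3 = {0, 1, 2}  B4 = {1, 2, 9}  B5 = {1, 4, 9}  B6 = {1, 4, 7}  B7 = {1, 5, 7}  B8 = {1, 5, 8}
Tree: B1–B2, B2–B3, B3–B4, B4–B5, B5–B6, B6–B7, B7–B8

The largest bag has 3 vertices, giving width 2; this decomposition certifies tw(G) ≤ 2. Since 1–3–6–0–2–9–4–7–5–8–1 is a cycle in G, G is not acyclic. Forests are exactly the graphs of treewidth ≤ 1, so tw(G) ≥ 2. The upper and lower bounds meet at 2, so that is the treewidth.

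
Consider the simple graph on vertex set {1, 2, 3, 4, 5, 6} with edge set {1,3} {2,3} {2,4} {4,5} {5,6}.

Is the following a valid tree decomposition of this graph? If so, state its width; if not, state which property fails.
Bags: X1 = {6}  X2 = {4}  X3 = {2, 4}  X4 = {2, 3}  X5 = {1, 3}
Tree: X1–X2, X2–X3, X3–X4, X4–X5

No — vertex 5 appears in no bag.

A tree decomposition must satisfy three properties: every vertex lies in some bag; for every edge, both endpoints lie together in some bag; and for every vertex, the bags containing it form a connected subtree. Here vertex 5 appears in no bag, so the decomposition is invalid.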